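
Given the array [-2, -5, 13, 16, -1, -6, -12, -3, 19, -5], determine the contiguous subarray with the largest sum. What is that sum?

Using Kadane's algorithm on [-2, -5, 13, 16, -1, -6, -12, -3, 19, -5]:

Scanning through the array:
Position 1 (value -5): max_ending_here = -5, max_so_far = -2
Position 2 (value 13): max_ending_here = 13, max_so_far = 13
Position 3 (value 16): max_ending_here = 29, max_so_far = 29
Position 4 (value -1): max_ending_here = 28, max_so_far = 29
Position 5 (value -6): max_ending_here = 22, max_so_far = 29
Position 6 (value -12): max_ending_here = 10, max_so_far = 29
Position 7 (value -3): max_ending_here = 7, max_so_far = 29
Position 8 (value 19): max_ending_here = 26, max_so_far = 29
Position 9 (value -5): max_ending_here = 21, max_so_far = 29

Maximum subarray: [13, 16]
Maximum sum: 29

The maximum subarray is [13, 16] with sum 29. This subarray runs from index 2 to index 3.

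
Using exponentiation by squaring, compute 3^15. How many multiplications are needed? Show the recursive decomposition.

Computing 3^15 by squaring (build up from 3^1; each line after the first costs one multiplication):

3^1 = 3
3^2 = (3^1)^2 = 3^2 = 9
3^3 = 3 * 3^2 = 3 * 9 = 27
3^6 = (3^3)^2 = 27^2 = 729
3^7 = 3 * 3^6 = 3 * 729 = 2187
3^14 = (3^7)^2 = 2187^2 = 4782969
3^15 = 3 * 3^14 = 3 * 4782969 = 14348907

Result: 14348907
Multiplications needed: 6 (6 lines after 3^1)

3^15 = 14348907. Using exponentiation by squaring, this requires 6 multiplications. The key idea: if the exponent is even, square the half-power; if odd, multiply by the base once.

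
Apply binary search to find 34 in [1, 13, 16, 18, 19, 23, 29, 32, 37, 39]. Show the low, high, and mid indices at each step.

Binary search for 34 in [1, 13, 16, 18, 19, 23, 29, 32, 37, 39]:

lo=0, hi=9, mid=4, arr[mid]=19 -> 19 < 34, search right half
lo=5, hi=9, mid=7, arr[mid]=32 -> 32 < 34, search right half
lo=8, hi=9, mid=8, arr[mid]=37 -> 37 > 34, search left half
lo=8 > hi=7, target 34 not found

Binary search determines that 34 is not in the array after 3 comparisons. The search space was exhausted without finding the target.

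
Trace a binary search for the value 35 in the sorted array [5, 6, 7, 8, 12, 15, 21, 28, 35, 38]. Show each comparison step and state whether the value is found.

Binary search for 35 in [5, 6, 7, 8, 12, 15, 21, 28, 35, 38]:

lo=0, hi=9, mid=4, arr[mid]=12 -> 12 < 35, search right half
lo=5, hi=9, mid=7, arr[mid]=28 -> 28 < 35, search right half
lo=8, hi=9, mid=8, arr[mid]=35 -> Found target at index 8!

Binary search finds 35 at index 8 after 3 comparisons. The search repeatedly halves the search space by comparing with the middle element.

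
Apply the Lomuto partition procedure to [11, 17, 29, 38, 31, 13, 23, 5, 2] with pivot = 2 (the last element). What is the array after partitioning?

Lomuto partition with pivot = 2:

Initial array: [11, 17, 29, 38, 31, 13, 23, 5, 2]

arr[0]=11 > 2: no swap
arr[1]=17 > 2: no swap
arr[2]=29 > 2: no swap
arr[3]=38 > 2: no swap
arr[4]=31 > 2: no swap
arr[5]=13 > 2: no swap
arr[6]=23 > 2: no swap
arr[7]=5 > 2: no swap

Place pivot at position 0: [2, 17, 29, 38, 31, 13, 23, 5, 11]
Pivot position: 0

After partitioning with pivot 2, the array becomes [2, 17, 29, 38, 31, 13, 23, 5, 11]. The pivot is placed at index 0. All elements to the left of the pivot are <= 2, and all elements to the right are > 2.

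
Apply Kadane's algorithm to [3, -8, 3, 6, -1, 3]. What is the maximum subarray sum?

Using Kadane's algorithm on [3, -8, 3, 6, -1, 3]:

Scanning through the array:
Position 1 (value -8): max_ending_here = -5, max_so_far = 3
Position 2 (value 3): max_ending_here = 3, max_so_far = 3
Position 3 (value 6): max_ending_here = 9, max_so_far = 9
Position 4 (value -1): max_ending_here = 8, max_so_far = 9
Position 5 (value 3): max_ending_here = 11, max_so_far = 11

Maximum subarray: [3, 6, -1, 3]
Maximum sum: 11

The maximum subarray is [3, 6, -1, 3] with sum 11. This subarray runs from index 2 to index 5.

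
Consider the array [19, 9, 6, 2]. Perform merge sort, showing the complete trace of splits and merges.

Merge sort trace:

Split: [19, 9, 6, 2] -> [19, 9] and [6, 2]
  Split: [19, 9] -> [19] and [9]
  Merge: [19] + [9] -> [9, 19]
  Split: [6, 2] -> [6] and [2]
  Merge: [6] + [2] -> [2, 6]
Merge: [9, 19] + [2, 6] -> [2, 6, 9, 19]

Final sorted array: [2, 6, 9, 19]

The merge sort proceeds by recursively splitting the array and merging sorted halves.
After all merges, the sorted array is [2, 6, 9, 19].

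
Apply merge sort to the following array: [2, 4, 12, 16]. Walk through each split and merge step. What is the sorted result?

Merge sort trace:

Split: [2, 4, 12, 16] -> [2, 4] and [12, 16]
  Split: [2, 4] -> [2] and [4]
  Merge: [2] + [4] -> [2, 4]
  Split: [12, 16] -> [12] and [16]
  Merge: [12] + [16] -> [12, 16]
Merge: [2, 4] + [12, 16] -> [2, 4, 12, 16]

Final sorted array: [2, 4, 12, 16]

The merge sort proceeds by recursively splitting the array and merging sorted halves.
After all merges, the sorted array is [2, 4, 12, 16].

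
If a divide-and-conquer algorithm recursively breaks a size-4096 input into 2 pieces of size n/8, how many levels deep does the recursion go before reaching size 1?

For divide and conquer with division factor 8:

Problem sizes at each level:
Level 0: 4096
Level 1: 512
Level 2: 64
Level 3: 8
Level 4: 1

The root is level 0 and the size-1 base case is level 4 (the tree spans levels 0 through 4, i.e. 5 levels counting the root), so the depth is the number of divisions: log_8(4096) = 4

The recursion tree depth is log_8(4096) = 4. At each level, the problem size is divided by 8, so it takes 4 divisions to reduce to a base case of size 1. The algorithm makes 2 recursive calls at each level.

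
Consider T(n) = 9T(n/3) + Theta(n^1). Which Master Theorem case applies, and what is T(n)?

Master Theorem for T(n) = 9T(n/3) + O(n^1):

a = 9, b = 3, c = 1
log_b(a) = log_3(9) = 2.0000

Case 1: c = 1 < log_3(9) = 2.0000
T(n) = O(n^(log_3 9)) = O(n^2)

For T(n) = 9T(n/3) + O(n^1): log_3(9) = 2.0000. This is Case 1 of the Master Theorem (c < log_b(a), work dominated by leaves), giving O(n^2).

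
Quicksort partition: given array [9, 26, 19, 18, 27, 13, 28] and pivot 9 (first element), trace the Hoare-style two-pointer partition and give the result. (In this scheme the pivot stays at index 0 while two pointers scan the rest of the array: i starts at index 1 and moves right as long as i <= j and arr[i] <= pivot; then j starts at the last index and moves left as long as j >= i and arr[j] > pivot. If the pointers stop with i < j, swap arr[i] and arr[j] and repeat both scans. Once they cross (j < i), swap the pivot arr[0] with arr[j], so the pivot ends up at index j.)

Hoare-style two-pointer partition with pivot = 9:

Initial array: [9, 26, 19, 18, 27, 13, 28]

Pointers start at i = 1, j = 6.
i ends at 1, j ends at 0: the pointers have crossed (j < i), so scanning stops.

j = 0, so swapping arr[0] with arr[j] leaves the pivot at position 0: [9, 26, 19, 18, 27, 13, 28]
Pivot position: 0

After partitioning with pivot 9, the array becomes [9, 26, 19, 18, 27, 13, 28]. The pivot is placed at index 0. All elements to the left of the pivot are <= 9, and all elements to the right are > 9.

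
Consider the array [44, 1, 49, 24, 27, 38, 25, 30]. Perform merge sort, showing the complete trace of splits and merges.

Merge sort trace:

Split: [44, 1, 49, 24, 27, 38, 25, 30] -> [44, 1, 49, 24] and [27, 38, 25, 30]
  Split: [44, 1, 49, 24] -> [44, 1] and [49, 24]
    Split: [44, 1] -> [44] and [1]
    Merge: [44] + [1] -> [1, 44]
    Split: [49, 24] -> [49] and [24]
    Merge: [49] + [24] -> [24, 49]
  Merge: [1, 44] + [24, 49] -> [1, 24, 44, 49]
  Split: [27, 38, 25, 30] -> [27, 38] and [25, 30]
    Split: [27, 38] -> [27] and [38]
    Merge: [27] + [38] -> [27, 38]
    Split: [25, 30] -> [25] and [30]
    Merge: [25] + [30] -> [25, 30]
  Merge: [27, 38] + [25, 30] -> [25, 27, 30, 38]
Merge: [1, 24, 44, 49] + [25, 27, 30, 38] -> [1, 24, 25, 27, 30, 38, 44, 49]

Final sorted array: [1, 24, 25, 27, 30, 38, 44, 49]

The merge sort proceeds by recursively splitting the array and merging sorted halves.
After all merges, the sorted array is [1, 24, 25, 27, 30, 38, 44, 49].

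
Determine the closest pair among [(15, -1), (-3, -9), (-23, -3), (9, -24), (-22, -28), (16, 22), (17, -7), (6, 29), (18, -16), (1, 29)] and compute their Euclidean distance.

Computing all pairwise distances among 10 points:

d((15, -1), (-3, -9)) = 19.6977
d((15, -1), (-23, -3)) = 38.0526
d((15, -1), (9, -24)) = 23.7697
d((15, -1), (-22, -28)) = 45.8039
d((15, -1), (16, 22)) = 23.0217
d((15, -1), (17, -7)) = 6.3246
d((15, -1), (6, 29)) = 31.3209
d((15, -1), (18, -16)) = 15.2971
d((15, -1), (1, 29)) = 33.1059
d((-3, -9), (-23, -3)) = 20.8806
d((-3, -9), (9, -24)) = 19.2094
d((-3, -9), (-22, -28)) = 26.8701
d((-3, -9), (16, 22)) = 36.3593
d((-3, -9), (17, -7)) = 20.0998
d((-3, -9), (6, 29)) = 39.0512
d((-3, -9), (18, -16)) = 22.1359
d((-3, -9), (1, 29)) = 38.2099
d((-23, -3), (9, -24)) = 38.2753
d((-23, -3), (-22, -28)) = 25.02
d((-23, -3), (16, 22)) = 46.3249
d((-23, -3), (17, -7)) = 40.1995
d((-23, -3), (6, 29)) = 43.1856
d((-23, -3), (18, -16)) = 43.0116
d((-23, -3), (1, 29)) = 40.0
d((9, -24), (-22, -28)) = 31.257
d((9, -24), (16, 22)) = 46.5296
d((9, -24), (17, -7)) = 18.7883
d((9, -24), (6, 29)) = 53.0848
d((9, -24), (18, -16)) = 12.0416
d((9, -24), (1, 29)) = 53.6004
d((-22, -28), (16, 22)) = 62.8013
d((-22, -28), (17, -7)) = 44.2945
d((-22, -28), (6, 29)) = 63.5059
d((-22, -28), (18, -16)) = 41.7612
d((-22, -28), (1, 29)) = 61.4654
d((16, 22), (17, -7)) = 29.0172
d((16, 22), (6, 29)) = 12.2066
d((16, 22), (18, -16)) = 38.0526
d((16, 22), (1, 29)) = 16.5529
d((17, -7), (6, 29)) = 37.6431
d((17, -7), (18, -16)) = 9.0554
d((17, -7), (1, 29)) = 39.3954
d((6, 29), (18, -16)) = 46.5725
d((6, 29), (1, 29)) = 5.0 <-- minimum
d((18, -16), (1, 29)) = 48.1041

Closest pair: (6, 29) and (1, 29) with distance 5.0

The closest pair is (6, 29) and (1, 29) with Euclidean distance 5.0. For 10 points, brute-force pairwise comparison is shown above. For large n, the divide-and-conquer algorithm (sort by x, recurse on halves, check the dividing strip) achieves O(n log n).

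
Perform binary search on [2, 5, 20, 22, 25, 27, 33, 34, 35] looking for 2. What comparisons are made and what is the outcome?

Binary search for 2 in [2, 5, 20, 22, 25, 27, 33, 34, 35]:

lo=0, hi=8, mid=4, arr[mid]=25 -> 25 > 2, search left half
lo=0, hi=3, mid=1, arr[mid]=5 -> 5 > 2, search left half
lo=0, hi=0, mid=0, arr[mid]=2 -> Found target at index 0!

Binary search finds 2 at index 0 after 3 comparisons. The search repeatedly halves the search space by comparing with the middle element.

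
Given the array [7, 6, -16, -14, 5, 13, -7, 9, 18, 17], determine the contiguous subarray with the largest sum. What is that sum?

Using Kadane's algorithm on [7, 6, -16, -14, 5, 13, -7, 9, 18, 17]:

Scanning through the array:
Position 1 (value 6): max_ending_here = 13, max_so_far = 13
Position 2 (value -16): max_ending_here = -3, max_so_far = 13
Position 3 (value -14): max_ending_here = -14, max_so_far = 13
Position 4 (value 5): max_ending_here = 5, max_so_far = 13
Position 5 (value 13): max_ending_here = 18, max_so_far = 18
Position 6 (value -7): max_ending_here = 11, max_so_far = 18
Position 7 (value 9): max_ending_here = 20, max_so_far = 20
Position 8 (value 18): max_ending_here = 38, max_so_far = 38
Position 9 (value 17): max_ending_here = 55, max_so_far = 55

Maximum subarray: [5, 13, -7, 9, 18, 17]
Maximum sum: 55

The maximum subarray is [5, 13, -7, 9, 18, 17] with sum 55. This subarray runs from index 4 to index 9.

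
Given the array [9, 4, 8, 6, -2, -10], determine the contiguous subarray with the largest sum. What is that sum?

Using Kadane's algorithm on [9, 4, 8, 6, -2, -10]:

Scanning through the array:
Position 1 (value 4): max_ending_here = 13, max_so_far = 13
Position 2 (value 8): max_ending_here = 21, max_so_far = 21
Position 3 (value 6): max_ending_here = 27, max_so_far = 27
Position 4 (value -2): max_ending_here = 25, max_so_far = 27
Position 5 (value -10): max_ending_here = 15, max_so_far = 27

Maximum subarray: [9, 4, 8, 6]
Maximum sum: 27

The maximum subarray is [9, 4, 8, 6] with sum 27. This subarray runs from index 0 to index 3.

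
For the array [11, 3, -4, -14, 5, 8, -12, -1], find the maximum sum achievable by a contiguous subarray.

Using Kadane's algorithm on [11, 3, -4, -14, 5, 8, -12, -1]:

Scanning through the array:
Position 1 (value 3): max_ending_here = 14, max_so_far = 14
Position 2 (value -4): max_ending_here = 10, max_so_far = 14
Position 3 (value -14): max_ending_here = -4, max_so_far = 14
Position 4 (value 5): max_ending_here = 5, max_so_far = 14
Position 5 (value 8): max_ending_here = 13, max_so_far = 14
Position 6 (value -12): max_ending_here = 1, max_so_far = 14
Position 7 (value -1): max_ending_here = 0, max_so_far = 14

Maximum subarray: [11, 3]
Maximum sum: 14

The maximum subarray is [11, 3] with sum 14. This subarray runs from index 0 to index 1.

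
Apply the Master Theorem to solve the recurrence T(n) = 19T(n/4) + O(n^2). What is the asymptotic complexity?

Master Theorem for T(n) = 19T(n/4) + O(n^2):

a = 19, b = 4, c = 2
log_b(a) = log_4(19) = 2.1240

Case 1: c = 2 < log_4(19) = 2.1240
T(n) = O(n^(log_4 19))

For T(n) = 19T(n/4) + O(n^2): log_4(19) = 2.1240. This is Case 1 of the Master Theorem (c < log_b(a), work dominated by leaves), giving O(n^(log_4 19)).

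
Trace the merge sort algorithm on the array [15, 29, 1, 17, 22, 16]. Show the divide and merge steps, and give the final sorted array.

Merge sort trace:

Split: [15, 29, 1, 17, 22, 16] -> [15, 29, 1] and [17, 22, 16]
  Split: [15, 29, 1] -> [15] and [29, 1]
    Split: [29, 1] -> [29] and [1]
    Merge: [29] + [1] -> [1, 29]
  Merge: [15] + [1, 29] -> [1, 15, 29]
  Split: [17, 22, 16] -> [17] and [22, 16]
    Split: [22, 16] -> [22] and [16]
    Merge: [22] + [16] -> [16, 22]
  Merge: [17] + [16, 22] -> [16, 17, 22]
Merge: [1, 15, 29] + [16, 17, 22] -> [1, 15, 16, 17, 22, 29]

Final sorted array: [1, 15, 16, 17, 22, 29]

The merge sort proceeds by recursively splitting the array and merging sorted halves.
After all merges, the sorted array is [1, 15, 16, 17, 22, 29].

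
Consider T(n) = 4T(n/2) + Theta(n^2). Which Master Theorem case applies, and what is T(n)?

Master Theorem for T(n) = 4T(n/2) + O(n^2):

a = 4, b = 2, c = 2
log_b(a) = log_2(4) = 2.0000

Case 2: c = 2 = log_2(4) = 2.0000
T(n) = O(n^2 log n) = O(n^2 log n)

For T(n) = 4T(n/2) + O(n^2): log_2(4) = 2.0000. This is Case 2 of the Master Theorem (c = log_b(a), equal work at all levels), giving O(n^2 log n).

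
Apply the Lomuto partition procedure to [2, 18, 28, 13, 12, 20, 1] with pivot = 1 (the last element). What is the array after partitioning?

Lomuto partition with pivot = 1:

Initial array: [2, 18, 28, 13, 12, 20, 1]

arr[0]=2 > 1: no swap
arr[1]=18 > 1: no swap
arr[2]=28 > 1: no swap
arr[3]=13 > 1: no swap
arr[4]=12 > 1: no swap
arr[5]=20 > 1: no swap

Place pivot at position 0: [1, 18, 28, 13, 12, 20, 2]
Pivot position: 0

After partitioning with pivot 1, the array becomes [1, 18, 28, 13, 12, 20, 2]. The pivot is placed at index 0. All elements to the left of the pivot are <= 1, and all elements to the right are > 1.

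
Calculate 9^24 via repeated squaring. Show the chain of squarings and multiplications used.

Computing 9^24 by squaring (build up from 9^1; each line after the first costs one multiplication):

9^1 = 9
9^2 = (9^1)^2 = 9^2 = 81
9^3 = 9 * 9^2 = 9 * 81 = 729
9^6 = (9^3)^2 = 729^2 = 531441
9^12 = (9^6)^2 = 531441^2 = 282429536481
9^24 = (9^12)^2 = 282429536481^2 = 79766443076872509863361

Result: 79766443076872509863361
Multiplications needed: 5 (5 lines after 9^1)

9^24 = 79766443076872509863361. Using exponentiation by squaring, this requires 5 multiplications. The key idea: if the exponent is even, square the half-power; if odd, multiply by the base once.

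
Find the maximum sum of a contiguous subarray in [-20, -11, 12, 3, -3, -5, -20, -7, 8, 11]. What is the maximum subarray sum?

Using Kadane's algorithm on [-20, -11, 12, 3, -3, -5, -20, -7, 8, 11]:

Scanning through the array:
Position 1 (value -11): max_ending_here = -11, max_so_far = -11
Position 2 (value 12): max_ending_here = 12, max_so_far = 12
Position 3 (value 3): max_ending_here = 15, max_so_far = 15
Position 4 (value -3): max_ending_here = 12, max_so_far = 15
Position 5 (value -5): max_ending_here = 7, max_so_far = 15
Position 6 (value -20): max_ending_here = -13, max_so_far = 15
Position 7 (value -7): max_ending_here = -7, max_so_far = 15
Position 8 (value 8): max_ending_here = 8, max_so_far = 15
Position 9 (value 11): max_ending_here = 19, max_so_far = 19

Maximum subarray: [8, 11]
Maximum sum: 19

The maximum subarray is [8, 11] with sum 19. This subarray runs from index 8 to index 9.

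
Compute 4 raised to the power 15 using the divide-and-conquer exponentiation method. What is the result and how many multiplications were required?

Computing 4^15 by squaring (build up from 4^1; each line after the first costs one multiplication):

4^1 = 4
4^2 = (4^1)^2 = 4^2 = 16
4^3 = 4 * 4^2 = 4 * 16 = 64
4^6 = (4^3)^2 = 64^2 = 4096
4^7 = 4 * 4^6 = 4 * 4096 = 16384
4^14 = (4^7)^2 = 16384^2 = 268435456
4^15 = 4 * 4^14 = 4 * 268435456 = 1073741824

Result: 1073741824
Multiplications needed: 6 (6 lines after 4^1)

4^15 = 1073741824. Using exponentiation by squaring, this requires 6 multiplications. The key idea: if the exponent is even, square the half-power; if odd, multiply by the base once.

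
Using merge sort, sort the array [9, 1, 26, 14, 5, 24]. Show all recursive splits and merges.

Merge sort trace:

Split: [9, 1, 26, 14, 5, 24] -> [9, 1, 26] and [14, 5, 24]
  Split: [9, 1, 26] -> [9] and [1, 26]
    Split: [1, 26] -> [1] and [26]
    Merge: [1] + [26] -> [1, 26]
  Merge: [9] + [1, 26] -> [1, 9, 26]
  Split: [14, 5, 24] -> [14] and [5, 24]
    Split: [5, 24] -> [5] and [24]
    Merge: [5] + [24] -> [5, 24]
  Merge: [14] + [5, 24] -> [5, 14, 24]
Merge: [1, 9, 26] + [5, 14, 24] -> [1, 5, 9, 14, 24, 26]

Final sorted array: [1, 5, 9, 14, 24, 26]

The merge sort proceeds by recursively splitting the array and merging sorted halves.
After all merges, the sorted array is [1, 5, 9, 14, 24, 26].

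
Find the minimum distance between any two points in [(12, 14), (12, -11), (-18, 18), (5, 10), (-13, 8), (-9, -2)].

Computing all pairwise distances among 6 points:

d((12, 14), (12, -11)) = 25.0
d((12, 14), (-18, 18)) = 30.2655
d((12, 14), (5, 10)) = 8.0623 <-- minimum
d((12, 14), (-13, 8)) = 25.7099
d((12, 14), (-9, -2)) = 26.4008
d((12, -11), (-18, 18)) = 41.7253
d((12, -11), (5, 10)) = 22.1359
d((12, -11), (-13, 8)) = 31.4006
d((12, -11), (-9, -2)) = 22.8473
d((-18, 18), (5, 10)) = 24.3516
d((-18, 18), (-13, 8)) = 11.1803
d((-18, 18), (-9, -2)) = 21.9317
d((5, 10), (-13, 8)) = 18.1108
d((5, 10), (-9, -2)) = 18.4391
d((-13, 8), (-9, -2)) = 10.7703

Closest pair: (12, 14) and (5, 10) with distance 8.0623

The closest pair is (12, 14) and (5, 10) with Euclidean distance 8.0623. For 6 points, brute-force pairwise comparison is shown above. For large n, the divide-and-conquer algorithm (sort by x, recurse on halves, check the dividing strip) achieves O(n log n).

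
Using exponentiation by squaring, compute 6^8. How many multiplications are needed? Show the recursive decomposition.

Computing 6^8 by squaring (build up from 6^1; each line after the first costs one multiplication):

6^1 = 6
6^2 = (6^1)^2 = 6^2 = 36
6^4 = (6^2)^2 = 36^2 = 1296
6^8 = (6^4)^2 = 1296^2 = 1679616

Result: 1679616
Multiplications needed: 3 (3 lines after 6^1)

6^8 = 1679616. Using exponentiation by squaring, this requires 3 multiplications. The key idea: if the exponent is even, square the half-power; if odd, multiply by the base once.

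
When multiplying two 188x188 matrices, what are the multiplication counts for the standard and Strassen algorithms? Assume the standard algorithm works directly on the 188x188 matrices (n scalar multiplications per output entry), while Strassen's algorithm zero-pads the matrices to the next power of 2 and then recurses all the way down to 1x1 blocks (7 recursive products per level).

Matrix multiplication for 188x188 matrices:

Strassen's algorithm requires power-of-2 dimensions. Pad 188x188 to 256x256 (next power of 2).

Standard algorithm: 188^3 = 6644672 multiplications
Strassen's algorithm: 7^(log2(256)) = 7^8 = 5764801 multiplications
Savings: 6644672 - 5764801 = 879871 multiplications

Standard: 6644672 multiplications (188^3). Strassen: 5764801 multiplications (7^8, after padding to 256x256). Strassen reduces 8 recursive multiplications to 7 at each level.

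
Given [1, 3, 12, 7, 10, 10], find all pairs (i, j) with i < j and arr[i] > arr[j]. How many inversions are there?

Finding inversions in [1, 3, 12, 7, 10, 10]:

(2, 3): arr[2]=12 > arr[3]=7
(2, 4): arr[2]=12 > arr[4]=10
(2, 5): arr[2]=12 > arr[5]=10

Total inversions: 3

The array has 3 inversion(s): (2,3), (2,4), (2,5). Each pair (i,j) satisfies i < j and arr[i] > arr[j].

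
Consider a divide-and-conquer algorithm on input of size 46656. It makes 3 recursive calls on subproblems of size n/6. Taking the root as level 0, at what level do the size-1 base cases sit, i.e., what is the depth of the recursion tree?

For divide and conquer with division factor 6:

Problem sizes at each level:
Level 0: 46656
Level 1: 7776
Level 2: 1296
Level 3: 216
Level 4: 36
Level 5: 6
Level 6: 1

The root is level 0 and the size-1 base case is level 6 (the tree spans levels 0 through 6, i.e. 7 levels counting the root), so the depth is the number of divisions: log_6(46656) = 6

The recursion tree depth is log_6(46656) = 6. At each level, the problem size is divided by 6, so it takes 6 divisions to reduce to a base case of size 1. The algorithm makes 3 recursive calls at each level.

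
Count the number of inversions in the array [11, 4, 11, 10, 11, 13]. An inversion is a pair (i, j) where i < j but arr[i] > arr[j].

Finding inversions in [11, 4, 11, 10, 11, 13]:

(0, 1): arr[0]=11 > arr[1]=4
(0, 3): arr[0]=11 > arr[3]=10
(2, 3): arr[2]=11 > arr[3]=10

Total inversions: 3

The array has 3 inversion(s): (0,1), (0,3), (2,3). Each pair (i,j) satisfies i < j and arr[i] > arr[j].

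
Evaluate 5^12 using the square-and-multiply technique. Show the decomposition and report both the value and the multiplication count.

Computing 5^12 by squaring (build up from 5^1; each line after the first costs one multiplication):

5^1 = 5
5^2 = (5^1)^2 = 5^2 = 25
5^3 = 5 * 5^2 = 5 * 25 = 125
5^6 = (5^3)^2 = 125^2 = 15625
5^12 = (5^6)^2 = 15625^2 = 244140625

Result: 244140625
Multiplications needed: 4 (4 lines after 5^1)

5^12 = 244140625. Using exponentiation by squaring, this requires 4 multiplications. The key idea: if the exponent is even, square the half-power; if odd, multiply by the base once.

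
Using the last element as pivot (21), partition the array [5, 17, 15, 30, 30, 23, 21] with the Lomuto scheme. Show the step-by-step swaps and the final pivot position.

Lomuto partition with pivot = 21:

Initial array: [5, 17, 15, 30, 30, 23, 21]

arr[0]=5 <= 21: swap with position 0, array becomes [5, 17, 15, 30, 30, 23, 21]
arr[1]=17 <= 21: swap with position 1, array becomes [5, 17, 15, 30, 30, 23, 21]
arr[2]=15 <= 21: swap with position 2, array becomes [5, 17, 15, 30, 30, 23, 21]
arr[3]=30 > 21: no swap
arr[4]=30 > 21: no swap
arr[5]=23 > 21: no swap

Place pivot at position 3: [5, 17, 15, 21, 30, 23, 30]
Pivot position: 3

After partitioning with pivot 21, the array becomes [5, 17, 15, 21, 30, 23, 30]. The pivot is placed at index 3. All elements to the left of the pivot are <= 21, and all elements to the right are > 21.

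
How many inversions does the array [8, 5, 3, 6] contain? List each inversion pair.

Finding inversions in [8, 5, 3, 6]:

(0, 1): arr[0]=8 > arr[1]=5
(0, 2): arr[0]=8 > arr[2]=3
(0, 3): arr[0]=8 > arr[3]=6
(1, 2): arr[1]=5 > arr[2]=3

Total inversions: 4

The array has 4 inversion(s): (0,1), (0,2), (0,3), (1,2). Each pair (i,j) satisfies i < j and arr[i] > arr[j].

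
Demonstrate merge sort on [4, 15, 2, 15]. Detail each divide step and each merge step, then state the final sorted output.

Merge sort trace:

Split: [4, 15, 2, 15] -> [4, 15] and [2, 15]
  Split: [4, 15] -> [4] and [15]
  Merge: [4] + [15] -> [4, 15]
  Split: [2, 15] -> [2] and [15]
  Merge: [2] + [15] -> [2, 15]
Merge: [4, 15] + [2, 15] -> [2, 4, 15, 15]

Final sorted array: [2, 4, 15, 15]

The merge sort proceeds by recursively splitting the array and merging sorted halves.
After all merges, the sorted array is [2, 4, 15, 15].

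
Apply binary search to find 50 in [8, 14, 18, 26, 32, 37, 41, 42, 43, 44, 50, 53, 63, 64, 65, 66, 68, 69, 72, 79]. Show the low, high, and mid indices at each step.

Binary search for 50 in [8, 14, 18, 26, 32, 37, 41, 42, 43, 44, 50, 53, 63, 64, 65, 66, 68, 69, 72, 79]:

lo=0, hi=19, mid=9, arr[mid]=44 -> 44 < 50, search right half
lo=10, hi=19, mid=14, arr[mid]=65 -> 65 > 50, search left half
lo=10, hi=13, mid=11, arr[mid]=53 -> 53 > 50, search left half
lo=10, hi=10, mid=10, arr[mid]=50 -> Found target at index 10!

Binary search finds 50 at index 10 after 4 comparisons. The search repeatedly halves the search space by comparing with the middle element.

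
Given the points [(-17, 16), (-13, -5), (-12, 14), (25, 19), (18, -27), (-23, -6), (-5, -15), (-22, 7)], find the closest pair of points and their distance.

Computing all pairwise distances among 8 points:

d((-17, 16), (-13, -5)) = 21.3776
d((-17, 16), (-12, 14)) = 5.3852 <-- minimum
d((-17, 16), (25, 19)) = 42.107
d((-17, 16), (18, -27)) = 55.4437
d((-17, 16), (-23, -6)) = 22.8035
d((-17, 16), (-5, -15)) = 33.2415
d((-17, 16), (-22, 7)) = 10.2956
d((-13, -5), (-12, 14)) = 19.0263
d((-13, -5), (25, 19)) = 44.9444
d((-13, -5), (18, -27)) = 38.0132
d((-13, -5), (-23, -6)) = 10.0499
d((-13, -5), (-5, -15)) = 12.8062
d((-13, -5), (-22, 7)) = 15.0
d((-12, 14), (25, 19)) = 37.3363
d((-12, 14), (18, -27)) = 50.8035
d((-12, 14), (-23, -6)) = 22.8254
d((-12, 14), (-5, -15)) = 29.8329
d((-12, 14), (-22, 7)) = 12.2066
d((25, 19), (18, -27)) = 46.5296
d((25, 19), (-23, -6)) = 54.1202
d((25, 19), (-5, -15)) = 45.3431
d((25, 19), (-22, 7)) = 48.5077
d((18, -27), (-23, -6)) = 46.0652
d((18, -27), (-5, -15)) = 25.9422
d((18, -27), (-22, 7)) = 52.4976
d((-23, -6), (-5, -15)) = 20.1246
d((-23, -6), (-22, 7)) = 13.0384
d((-5, -15), (-22, 7)) = 27.8029

Closest pair: (-17, 16) and (-12, 14) with distance 5.3852

The closest pair is (-17, 16) and (-12, 14) with Euclidean distance 5.3852. For 8 points, brute-force pairwise comparison is shown above. For large n, the divide-and-conquer algorithm (sort by x, recurse on halves, check the dividing strip) achieves O(n log n).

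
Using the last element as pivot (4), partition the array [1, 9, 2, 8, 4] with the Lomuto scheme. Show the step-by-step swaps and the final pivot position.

Lomuto partition with pivot = 4:

Initial array: [1, 9, 2, 8, 4]

arr[0]=1 <= 4: swap with position 0, array becomes [1, 9, 2, 8, 4]
arr[1]=9 > 4: no swap
arr[2]=2 <= 4: swap with position 1, array becomes [1, 2, 9, 8, 4]
arr[3]=8 > 4: no swap

Place pivot at position 2: [1, 2, 4, 8, 9]
Pivot position: 2

After partitioning with pivot 4, the array becomes [1, 2, 4, 8, 9]. The pivot is placed at index 2. All elements to the left of the pivot are <= 4, and all elements to the right are > 4.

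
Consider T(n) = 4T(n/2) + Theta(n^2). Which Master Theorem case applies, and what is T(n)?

Master Theorem for T(n) = 4T(n/2) + O(n^2):

a = 4, b = 2, c = 2
log_b(a) = log_2(4) = 2.0000

Case 2: c = 2 = log_2(4) = 2.0000
T(n) = O(n^2 log n) = O(n^2 log n)

For T(n) = 4T(n/2) + O(n^2): log_2(4) = 2.0000. This is Case 2 of the Master Theorem (c = log_b(a), equal work at all levels), giving O(n^2 log n).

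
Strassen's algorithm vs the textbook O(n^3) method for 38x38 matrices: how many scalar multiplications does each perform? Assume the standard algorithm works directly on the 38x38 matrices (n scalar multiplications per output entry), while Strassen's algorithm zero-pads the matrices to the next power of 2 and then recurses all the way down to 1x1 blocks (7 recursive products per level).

Matrix multiplication for 38x38 matrices:

Strassen's algorithm requires power-of-2 dimensions. Pad 38x38 to 64x64 (next power of 2).

Standard algorithm: 38^3 = 54872 multiplications
Strassen's algorithm: 7^(log2(64)) = 7^6 = 117649 multiplications
Difference: 54872 - 117649 = -62777 (Strassen uses MORE here due to padding overhead — for small or just-over-power-of-2 n, padding can outweigh the per-level savings)

Standard: 54872 multiplications (38^3). Strassen: 117649 multiplications (7^6, after padding to 64x64). Strassen reduces 8 recursive multiplications to 7 at each level.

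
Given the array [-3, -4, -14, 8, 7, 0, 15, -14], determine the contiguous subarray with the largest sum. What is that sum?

Using Kadane's algorithm on [-3, -4, -14, 8, 7, 0, 15, -14]:

Scanning through the array:
Position 1 (value -4): max_ending_here = -4, max_so_far = -3
Position 2 (value -14): max_ending_here = -14, max_so_far = -3
Position 3 (value 8): max_ending_here = 8, max_so_far = 8
Position 4 (value 7): max_ending_here = 15, max_so_far = 15
Position 5 (value 0): max_ending_here = 15, max_so_far = 15
Position 6 (value 15): max_ending_here = 30, max_so_far = 30
Position 7 (value -14): max_ending_here = 16, max_so_far = 30

Maximum subarray: [8, 7, 0, 15]
Maximum sum: 30

The maximum subarray is [8, 7, 0, 15] with sum 30. This subarray runs from index 3 to index 6.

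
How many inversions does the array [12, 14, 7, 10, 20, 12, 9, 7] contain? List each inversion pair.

Finding inversions in [12, 14, 7, 10, 20, 12, 9, 7]:

(0, 2): arr[0]=12 > arr[2]=7
(0, 3): arr[0]=12 > arr[3]=10
(0, 6): arr[0]=12 > arr[6]=9
(0, 7): arr[0]=12 > arr[7]=7
(1, 2): arr[1]=14 > arr[2]=7
(1, 3): arr[1]=14 > arr[3]=10
(1, 5): arr[1]=14 > arr[5]=12
(1, 6): arr[1]=14 > arr[6]=9
(1, 7): arr[1]=14 > arr[7]=7
(3, 6): arr[3]=10 > arr[6]=9
(3, 7): arr[3]=10 > arr[7]=7
(4, 5): arr[4]=20 > arr[5]=12
(4, 6): arr[4]=20 > arr[6]=9
(4, 7): arr[4]=20 > arr[7]=7
(5, 6): arr[5]=12 > arr[6]=9
(5, 7): arr[5]=12 > arr[7]=7
(6, 7): arr[6]=9 > arr[7]=7

Total inversions: 17

The array has 17 inversion(s): (0,2), (0,3), (0,6), (0,7), (1,2), (1,3), (1,5), (1,6), (1,7), (3,6), (3,7), (4,5), (4,6), (4,7), (5,6), (5,7), (6,7). Each pair (i,j) satisfies i < j and arr[i] > arr[j].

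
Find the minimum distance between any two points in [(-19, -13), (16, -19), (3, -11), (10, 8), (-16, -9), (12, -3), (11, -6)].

Computing all pairwise distances among 7 points:

d((-19, -13), (16, -19)) = 35.5106
d((-19, -13), (3, -11)) = 22.0907
d((-19, -13), (10, 8)) = 35.805
d((-19, -13), (-16, -9)) = 5.0
d((-19, -13), (12, -3)) = 32.573
d((-19, -13), (11, -6)) = 30.8058
d((16, -19), (3, -11)) = 15.2643
d((16, -19), (10, 8)) = 27.6586
d((16, -19), (-16, -9)) = 33.5261
d((16, -19), (12, -3)) = 16.4924
d((16, -19), (11, -6)) = 13.9284
d((3, -11), (10, 8)) = 20.2485
d((3, -11), (-16, -9)) = 19.105
d((3, -11), (12, -3)) = 12.0416
d((3, -11), (11, -6)) = 9.434
d((10, 8), (-16, -9)) = 31.0644
d((10, 8), (12, -3)) = 11.1803
d((10, 8), (11, -6)) = 14.0357
d((-16, -9), (12, -3)) = 28.6356
d((-16, -9), (11, -6)) = 27.1662
d((12, -3), (11, -6)) = 3.1623 <-- minimum

Closest pair: (12, -3) and (11, -6) with distance 3.1623

The closest pair is (12, -3) and (11, -6) with Euclidean distance 3.1623. For 7 points, brute-force pairwise comparison is shown above. For large n, the divide-and-conquer algorithm (sort by x, recurse on halves, check the dividing strip) achieves O(n log n).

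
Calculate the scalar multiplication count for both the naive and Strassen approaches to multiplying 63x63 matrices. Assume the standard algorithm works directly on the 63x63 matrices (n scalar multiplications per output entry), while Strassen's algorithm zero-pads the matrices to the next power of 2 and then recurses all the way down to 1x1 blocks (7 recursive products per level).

Matrix multiplication for 63x63 matrices:

Strassen's algorithm requires power-of-2 dimensions. Pad 63x63 to 64x64 (next power of 2).

Standard algorithm: 63^3 = 250047 multiplications
Strassen's algorithm: 7^(log2(64)) = 7^6 = 117649 multiplications
Savings: 250047 - 117649 = 132398 multiplications

Standard: 250047 multiplications (63^3). Strassen: 117649 multiplications (7^6, after padding to 64x64). Strassen reduces 8 recursive multiplications to 7 at each level.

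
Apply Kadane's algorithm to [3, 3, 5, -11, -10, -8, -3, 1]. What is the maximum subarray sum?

Using Kadane's algorithm on [3, 3, 5, -11, -10, -8, -3, 1]:

Scanning through the array:
Position 1 (value 3): max_ending_here = 6, max_so_far = 6
Position 2 (value 5): max_ending_here = 11, max_so_far = 11
Position 3 (value -11): max_ending_here = 0, max_so_far = 11
Position 4 (value -10): max_ending_here = -10, max_so_far = 11
Position 5 (value -8): max_ending_here = -8, max_so_far = 11
Position 6 (value -3): max_ending_here = -3, max_so_far = 11
Position 7 (value 1): max_ending_here = 1, max_so_far = 11

Maximum subarray: [3, 3, 5]
Maximum sum: 11

The maximum subarray is [3, 3, 5] with sum 11. This subarray runs from index 0 to index 2.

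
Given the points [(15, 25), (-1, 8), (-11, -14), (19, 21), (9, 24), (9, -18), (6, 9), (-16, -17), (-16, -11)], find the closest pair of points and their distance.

Computing all pairwise distances among 9 points:

d((15, 25), (-1, 8)) = 23.3452
d((15, 25), (-11, -14)) = 46.8722
d((15, 25), (19, 21)) = 5.6569 <-- minimum
d((15, 25), (9, 24)) = 6.0828
d((15, 25), (9, -18)) = 43.4166
d((15, 25), (6, 9)) = 18.3576
d((15, 25), (-16, -17)) = 52.2015
d((15, 25), (-16, -11)) = 47.5079
d((-1, 8), (-11, -14)) = 24.1661
d((-1, 8), (19, 21)) = 23.8537
d((-1, 8), (9, 24)) = 18.868
d((-1, 8), (9, -18)) = 27.8568
d((-1, 8), (6, 9)) = 7.0711
d((-1, 8), (-16, -17)) = 29.1548
d((-1, 8), (-16, -11)) = 24.2074
d((-11, -14), (19, 21)) = 46.0977
d((-11, -14), (9, 24)) = 42.9418
d((-11, -14), (9, -18)) = 20.3961
d((-11, -14), (6, 9)) = 28.6007
d((-11, -14), (-16, -17)) = 5.831
d((-11, -14), (-16, -11)) = 5.831
d((19, 21), (9, 24)) = 10.4403
d((19, 21), (9, -18)) = 40.2616
d((19, 21), (6, 9)) = 17.6918
d((19, 21), (-16, -17)) = 51.6624
d((19, 21), (-16, -11)) = 47.4236
d((9, 24), (9, -18)) = 42.0
d((9, 24), (6, 9)) = 15.2971
d((9, 24), (-16, -17)) = 48.0208
d((9, 24), (-16, -11)) = 43.0116
d((9, -18), (6, 9)) = 27.1662
d((9, -18), (-16, -17)) = 25.02
d((9, -18), (-16, -11)) = 25.9615
d((6, 9), (-16, -17)) = 34.0588
d((6, 9), (-16, -11)) = 29.7321
d((-16, -17), (-16, -11)) = 6.0

Closest pair: (15, 25) and (19, 21) with distance 5.6569

The closest pair is (15, 25) and (19, 21) with Euclidean distance 5.6569. For 9 points, brute-force pairwise comparison is shown above. For large n, the divide-and-conquer algorithm (sort by x, recurse on halves, check the dividing strip) achieves O(n log n).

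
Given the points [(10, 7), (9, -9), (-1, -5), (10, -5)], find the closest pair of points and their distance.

Computing all pairwise distances among 4 points:

d((10, 7), (9, -9)) = 16.0312
d((10, 7), (-1, -5)) = 16.2788
d((10, 7), (10, -5)) = 12.0
d((9, -9), (-1, -5)) = 10.7703
d((9, -9), (10, -5)) = 4.1231 <-- minimum
d((-1, -5), (10, -5)) = 11.0

Closest pair: (9, -9) and (10, -5) with distance 4.1231

The closest pair is (9, -9) and (10, -5) with Euclidean distance 4.1231. For 4 points, brute-force pairwise comparison is shown above. For large n, the divide-and-conquer algorithm (sort by x, recurse on halves, check the dividing strip) achieves O(n log n).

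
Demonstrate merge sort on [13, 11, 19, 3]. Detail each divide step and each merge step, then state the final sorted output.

Merge sort trace:

Split: [13, 11, 19, 3] -> [13, 11] and [19, 3]
  Split: [13, 11] -> [13] and [11]
  Merge: [13] + [11] -> [11, 13]
  Split: [19, 3] -> [19] and [3]
  Merge: [19] + [3] -> [3, 19]
Merge: [11, 13] + [3, 19] -> [3, 11, 13, 19]

Final sorted array: [3, 11, 13, 19]

The merge sort proceeds by recursively splitting the array and merging sorted halves.
After all merges, the sorted array is [3, 11, 13, 19].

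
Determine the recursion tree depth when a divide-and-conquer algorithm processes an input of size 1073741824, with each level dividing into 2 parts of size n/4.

For divide and conquer with division factor 4:

Problem sizes at each level:
Level 0: 1073741824
Level 1: 268435456
Level 2: 67108864
Level 3: 16777216
Level 4: 4194304
Level 5: 1048576
Level 6: 262144
Level 7: 65536
Level 8: 16384
Level 9: 4096
Level 10: 1024
Level 11: 256
Level 12: 64
Level 13: 16
Level 14: 4
Level 15: 1

The root is level 0 and the size-1 base case is level 15 (the tree spans levels 0 through 15, i.e. 16 levels counting the root), so the depth is the number of divisions: log_4(1073741824) = 15

The recursion tree depth is log_4(1073741824) = 15. At each level, the problem size is divided by 4, so it takes 15 divisions to reduce to a base case of size 1. The algorithm makes 2 recursive calls at each level.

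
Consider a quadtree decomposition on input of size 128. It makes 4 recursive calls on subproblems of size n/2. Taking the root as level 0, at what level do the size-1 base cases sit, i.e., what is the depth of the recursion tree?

For divide and conquer with division factor 2:

Problem sizes at each level:
Level 0: 128
Level 1: 64
Level 2: 32
Level 3: 16
Level 4: 8
Level 5: 4
Level 6: 2
Level 7: 1

The root is level 0 and the size-1 base case is level 7 (the tree spans levels 0 through 7, i.e. 8 levels counting the root), so the depth is the number of divisions: log_2(128) = 7

The recursion tree depth is log_2(128) = 7. At each level, the problem size is divided by 2, so it takes 7 divisions to reduce to a base case of size 1. The algorithm makes 4 recursive calls at each level.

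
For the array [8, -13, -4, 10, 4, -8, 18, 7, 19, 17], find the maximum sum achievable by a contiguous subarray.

Using Kadane's algorithm on [8, -13, -4, 10, 4, -8, 18, 7, 19, 17]:

Scanning through the array:
Position 1 (value -13): max_ending_here = -5, max_so_far = 8
Position 2 (value -4): max_ending_here = -4, max_so_far = 8
Position 3 (value 10): max_ending_here = 10, max_so_far = 10
Position 4 (value 4): max_ending_here = 14, max_so_far = 14
Position 5 (value -8): max_ending_here = 6, max_so_far = 14
Position 6 (value 18): max_ending_here = 24, max_so_far = 24
Position 7 (value 7): max_ending_here = 31, max_so_far = 31
Position 8 (value 19): max_ending_here = 50, max_so_far = 50
Position 9 (value 17): max_ending_here = 67, max_so_far = 67

Maximum subarray: [10, 4, -8, 18, 7, 19, 17]
Maximum sum: 67

The maximum subarray is [10, 4, -8, 18, 7, 19, 17] with sum 67. This subarray runs from index 3 to index 9.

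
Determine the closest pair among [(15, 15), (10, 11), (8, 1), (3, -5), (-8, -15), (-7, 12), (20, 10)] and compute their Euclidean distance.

Computing all pairwise distances among 7 points:

d((15, 15), (10, 11)) = 6.4031 <-- minimum
d((15, 15), (8, 1)) = 15.6525
d((15, 15), (3, -5)) = 23.3238
d((15, 15), (-8, -15)) = 37.8021
d((15, 15), (-7, 12)) = 22.2036
d((15, 15), (20, 10)) = 7.0711
d((10, 11), (8, 1)) = 10.198
d((10, 11), (3, -5)) = 17.4642
d((10, 11), (-8, -15)) = 31.6228
d((10, 11), (-7, 12)) = 17.0294
d((10, 11), (20, 10)) = 10.0499
d((8, 1), (3, -5)) = 7.8102
d((8, 1), (-8, -15)) = 22.6274
d((8, 1), (-7, 12)) = 18.6011
d((8, 1), (20, 10)) = 15.0
d((3, -5), (-8, -15)) = 14.8661
d((3, -5), (-7, 12)) = 19.7231
d((3, -5), (20, 10)) = 22.6716
d((-8, -15), (-7, 12)) = 27.0185
d((-8, -15), (20, 10)) = 37.5366
d((-7, 12), (20, 10)) = 27.074

Closest pair: (15, 15) and (10, 11) with distance 6.4031

The closest pair is (15, 15) and (10, 11) with Euclidean distance 6.4031. For 7 points, brute-force pairwise comparison is shown above. For large n, the divide-and-conquer algorithm (sort by x, recurse on halves, check the dividing strip) achieves O(n log n).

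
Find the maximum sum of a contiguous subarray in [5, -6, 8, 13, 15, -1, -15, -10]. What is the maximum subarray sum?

Using Kadane's algorithm on [5, -6, 8, 13, 15, -1, -15, -10]:

Scanning through the array:
Position 1 (value -6): max_ending_here = -1, max_so_far = 5
Position 2 (value 8): max_ending_here = 8, max_so_far = 8
Position 3 (value 13): max_ending_here = 21, max_so_far = 21
Position 4 (value 15): max_ending_here = 36, max_so_far = 36
Position 5 (value -1): max_ending_here = 35, max_so_far = 36
Position 6 (value -15): max_ending_here = 20, max_so_far = 36
Position 7 (value -10): max_ending_here = 10, max_so_far = 36

Maximum subarray: [8, 13, 15]
Maximum sum: 36

The maximum subarray is [8, 13, 15] with sum 36. This subarray runs from index 2 to index 4.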